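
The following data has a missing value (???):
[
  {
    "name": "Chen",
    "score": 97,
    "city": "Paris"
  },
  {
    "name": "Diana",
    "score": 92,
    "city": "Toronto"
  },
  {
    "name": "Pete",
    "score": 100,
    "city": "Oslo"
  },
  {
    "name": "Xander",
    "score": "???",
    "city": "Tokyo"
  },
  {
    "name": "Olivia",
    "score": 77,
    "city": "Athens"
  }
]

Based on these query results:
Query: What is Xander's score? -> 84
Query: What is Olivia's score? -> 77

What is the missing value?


The missing value is Xander's score
From query: Xander's score = 84

ANSWER: 84


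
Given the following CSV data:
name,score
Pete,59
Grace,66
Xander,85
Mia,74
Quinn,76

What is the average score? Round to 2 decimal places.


Scores: 59, 66, 85, 74, 76
Sum = 360
Count = 5
Average = 360 / 5 = 72.00

ANSWER: 72.00


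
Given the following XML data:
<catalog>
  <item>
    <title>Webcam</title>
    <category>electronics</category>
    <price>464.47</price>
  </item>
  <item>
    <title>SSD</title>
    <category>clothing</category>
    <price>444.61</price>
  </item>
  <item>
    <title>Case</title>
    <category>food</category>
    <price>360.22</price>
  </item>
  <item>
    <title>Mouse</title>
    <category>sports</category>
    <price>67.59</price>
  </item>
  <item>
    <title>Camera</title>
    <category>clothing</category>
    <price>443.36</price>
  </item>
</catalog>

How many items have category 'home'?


Scanning <item> elements for <category>home</category>:
Count: 0

ANSWER: 0


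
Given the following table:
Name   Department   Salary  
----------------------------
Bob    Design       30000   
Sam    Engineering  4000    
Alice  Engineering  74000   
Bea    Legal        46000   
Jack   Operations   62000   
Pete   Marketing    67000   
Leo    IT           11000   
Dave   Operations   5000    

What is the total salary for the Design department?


Design department members:
  Bob: 30000
Total = 30000 = 30000

ANSWER: 30000


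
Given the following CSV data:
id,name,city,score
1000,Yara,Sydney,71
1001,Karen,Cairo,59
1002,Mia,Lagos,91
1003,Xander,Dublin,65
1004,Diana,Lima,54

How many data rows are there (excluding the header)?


Counting rows (excluding header):
Header: id,name,city,score
Data rows: 5

ANSWER: 5


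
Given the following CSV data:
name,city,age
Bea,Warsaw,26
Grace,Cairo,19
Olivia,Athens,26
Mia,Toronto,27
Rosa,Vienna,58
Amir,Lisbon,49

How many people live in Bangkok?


Scanning city column for 'Bangkok':
Total matches: 0

ANSWER: 0


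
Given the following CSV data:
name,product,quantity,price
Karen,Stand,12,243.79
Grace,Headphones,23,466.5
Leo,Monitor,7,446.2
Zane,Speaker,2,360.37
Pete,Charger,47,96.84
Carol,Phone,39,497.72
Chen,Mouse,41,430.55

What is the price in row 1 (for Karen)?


Row 1: Karen
Column 'price' = 243.79

ANSWER: 243.79


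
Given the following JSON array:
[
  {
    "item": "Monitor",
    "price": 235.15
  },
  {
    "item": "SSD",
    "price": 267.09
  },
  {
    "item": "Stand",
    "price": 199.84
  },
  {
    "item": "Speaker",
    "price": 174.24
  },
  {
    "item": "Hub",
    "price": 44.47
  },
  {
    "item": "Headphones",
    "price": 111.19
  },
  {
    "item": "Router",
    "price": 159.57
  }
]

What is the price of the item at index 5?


Array index 5 -> Headphones
price = 111.19

ANSWER: 111.19


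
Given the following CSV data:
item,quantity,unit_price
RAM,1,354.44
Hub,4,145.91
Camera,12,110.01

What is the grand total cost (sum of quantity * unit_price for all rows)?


Computing row totals:
  RAM: 1 * 354.44 = 354.44
  Hub: 4 * 145.91 = 583.64
  Camera: 12 * 110.01 = 1320.12
Grand total = 354.44 + 583.64 + 1320.12 = 2258.2

ANSWER: 2258.2


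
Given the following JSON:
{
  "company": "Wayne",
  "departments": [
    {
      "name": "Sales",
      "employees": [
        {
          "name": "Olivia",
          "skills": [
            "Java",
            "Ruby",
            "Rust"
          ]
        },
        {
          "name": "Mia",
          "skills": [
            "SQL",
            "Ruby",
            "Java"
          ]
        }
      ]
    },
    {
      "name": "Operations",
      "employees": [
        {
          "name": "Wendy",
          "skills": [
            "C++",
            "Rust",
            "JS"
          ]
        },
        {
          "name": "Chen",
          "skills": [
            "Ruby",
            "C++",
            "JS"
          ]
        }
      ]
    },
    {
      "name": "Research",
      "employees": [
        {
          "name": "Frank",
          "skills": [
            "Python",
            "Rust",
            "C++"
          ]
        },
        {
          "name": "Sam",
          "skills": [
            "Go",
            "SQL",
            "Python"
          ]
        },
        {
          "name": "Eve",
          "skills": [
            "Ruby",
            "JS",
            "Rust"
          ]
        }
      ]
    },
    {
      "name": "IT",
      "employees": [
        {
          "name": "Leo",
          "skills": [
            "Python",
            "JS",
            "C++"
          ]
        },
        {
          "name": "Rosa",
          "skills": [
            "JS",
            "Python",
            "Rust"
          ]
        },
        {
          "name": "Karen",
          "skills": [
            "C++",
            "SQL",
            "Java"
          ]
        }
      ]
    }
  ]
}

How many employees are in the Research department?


Path: departments[2].employees
Count: 3

ANSWER: 3


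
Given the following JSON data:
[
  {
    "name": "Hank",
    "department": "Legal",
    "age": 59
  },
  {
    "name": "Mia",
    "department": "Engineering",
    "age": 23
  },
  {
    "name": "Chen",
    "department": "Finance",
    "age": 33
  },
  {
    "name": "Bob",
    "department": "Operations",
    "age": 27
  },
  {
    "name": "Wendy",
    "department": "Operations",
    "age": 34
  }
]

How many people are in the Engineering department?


Scanning records for department = Engineering
  Record 1: Mia
Count: 1

ANSWER: 1


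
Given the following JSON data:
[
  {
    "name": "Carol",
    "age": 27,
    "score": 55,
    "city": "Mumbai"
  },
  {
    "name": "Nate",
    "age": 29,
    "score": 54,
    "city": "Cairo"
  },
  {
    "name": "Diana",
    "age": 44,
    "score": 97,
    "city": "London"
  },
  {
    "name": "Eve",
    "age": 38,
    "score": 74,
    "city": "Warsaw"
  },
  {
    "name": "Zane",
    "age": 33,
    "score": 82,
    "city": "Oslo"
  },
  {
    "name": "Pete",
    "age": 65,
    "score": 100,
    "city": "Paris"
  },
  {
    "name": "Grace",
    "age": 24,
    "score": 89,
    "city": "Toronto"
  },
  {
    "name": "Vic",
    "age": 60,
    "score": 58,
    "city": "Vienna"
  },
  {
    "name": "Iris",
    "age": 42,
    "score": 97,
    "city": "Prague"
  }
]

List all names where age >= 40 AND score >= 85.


Checking both conditions:
  Carol (age=27, score=55) -> no
  Nate (age=29, score=54) -> no
  Diana (age=44, score=97) -> YES
  Eve (age=38, score=74) -> no
  Zane (age=33, score=82) -> no
  Pete (age=65, score=100) -> YES
  Grace (age=24, score=89) -> no
  Vic (age=60, score=58) -> no
  Iris (age=42, score=97) -> YES


ANSWER: Diana, Pete, Iris


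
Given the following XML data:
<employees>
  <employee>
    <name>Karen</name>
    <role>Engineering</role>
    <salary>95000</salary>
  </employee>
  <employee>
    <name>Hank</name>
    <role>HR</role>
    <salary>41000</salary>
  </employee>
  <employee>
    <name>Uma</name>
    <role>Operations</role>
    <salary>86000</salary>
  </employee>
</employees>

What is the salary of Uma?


Searching for <employee> with <name>Uma</name>
Found at position 3
<salary>86000</salary>

ANSWER: 86000


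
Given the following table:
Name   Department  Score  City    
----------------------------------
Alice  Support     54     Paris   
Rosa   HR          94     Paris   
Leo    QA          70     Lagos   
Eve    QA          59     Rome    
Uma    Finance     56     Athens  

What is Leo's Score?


Row 3: Leo
Score = 70

ANSWER: 70


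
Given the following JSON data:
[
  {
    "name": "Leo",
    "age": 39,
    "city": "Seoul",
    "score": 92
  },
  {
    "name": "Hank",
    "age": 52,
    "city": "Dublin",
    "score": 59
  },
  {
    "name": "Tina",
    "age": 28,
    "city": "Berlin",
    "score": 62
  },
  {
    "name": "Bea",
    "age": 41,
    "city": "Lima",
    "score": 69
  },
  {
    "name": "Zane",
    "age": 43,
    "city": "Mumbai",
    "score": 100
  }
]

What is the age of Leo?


Looking up record where name = Leo
Record index: 0
Field 'age' = 39

ANSWER: 39


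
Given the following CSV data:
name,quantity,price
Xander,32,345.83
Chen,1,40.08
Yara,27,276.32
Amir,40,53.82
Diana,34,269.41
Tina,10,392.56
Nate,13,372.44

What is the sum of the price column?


Values in 'price' column:
  Row 1: 345.83
  Row 2: 40.08
  Row 3: 276.32
  Row 4: 53.82
  Row 5: 269.41
  Row 6: 392.56
  Row 7: 372.44
Sum = 345.83 + 40.08 + 276.32 + 53.82 + 269.41 + 392.56 + 372.44 = 1750.46

ANSWER: 1750.46


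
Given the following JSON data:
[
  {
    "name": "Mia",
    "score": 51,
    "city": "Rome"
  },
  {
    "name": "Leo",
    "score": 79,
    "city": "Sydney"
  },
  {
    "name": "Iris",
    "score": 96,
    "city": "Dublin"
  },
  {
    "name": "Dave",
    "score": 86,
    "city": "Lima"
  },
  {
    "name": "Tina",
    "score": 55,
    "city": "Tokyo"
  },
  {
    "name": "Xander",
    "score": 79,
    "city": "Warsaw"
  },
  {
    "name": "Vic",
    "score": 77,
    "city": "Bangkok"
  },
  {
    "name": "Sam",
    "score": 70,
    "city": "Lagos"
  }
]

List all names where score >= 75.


Filtering records where score >= 75:
  Mia (score=51) -> no
  Leo (score=79) -> YES
  Iris (score=96) -> YES
  Dave (score=86) -> YES
  Tina (score=55) -> no
  Xander (score=79) -> YES
  Vic (score=77) -> YES
  Sam (score=70) -> no


ANSWER: Leo, Iris, Dave, Xander, Vic


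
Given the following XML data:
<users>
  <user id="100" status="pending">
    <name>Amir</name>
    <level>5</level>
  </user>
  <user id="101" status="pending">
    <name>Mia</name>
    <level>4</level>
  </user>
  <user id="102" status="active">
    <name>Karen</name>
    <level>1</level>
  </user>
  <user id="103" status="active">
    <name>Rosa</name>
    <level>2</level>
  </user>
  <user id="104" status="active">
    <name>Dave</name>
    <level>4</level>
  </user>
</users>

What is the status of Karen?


Finding user with name = Karen
user id="102" status="active"

ANSWER: active


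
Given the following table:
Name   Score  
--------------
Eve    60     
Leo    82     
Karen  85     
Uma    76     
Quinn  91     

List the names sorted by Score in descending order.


Sorting by Score (descending):
  Quinn: 91
  Karen: 85
  Leo: 82
  Uma: 76
  Eve: 60


ANSWER: Quinn, Karen, Leo, Uma, Eve


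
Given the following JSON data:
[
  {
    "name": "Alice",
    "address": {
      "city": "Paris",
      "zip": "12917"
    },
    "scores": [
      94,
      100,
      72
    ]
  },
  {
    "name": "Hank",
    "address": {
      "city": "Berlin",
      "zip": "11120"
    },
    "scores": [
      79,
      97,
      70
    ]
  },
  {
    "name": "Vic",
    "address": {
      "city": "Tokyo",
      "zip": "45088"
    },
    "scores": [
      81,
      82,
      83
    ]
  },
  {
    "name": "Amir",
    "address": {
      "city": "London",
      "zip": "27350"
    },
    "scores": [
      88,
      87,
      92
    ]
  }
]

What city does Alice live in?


Path: records[0].address.city
Value: Paris

ANSWER: Paris


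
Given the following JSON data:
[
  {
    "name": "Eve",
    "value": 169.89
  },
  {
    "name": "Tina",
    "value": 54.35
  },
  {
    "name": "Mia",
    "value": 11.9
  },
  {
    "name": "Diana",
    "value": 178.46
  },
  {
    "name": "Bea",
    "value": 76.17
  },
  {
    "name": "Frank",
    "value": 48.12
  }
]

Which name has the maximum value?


Comparing values:
  Eve: 169.89
  Tina: 54.35
  Mia: 11.9
  Diana: 178.46
  Bea: 76.17
  Frank: 48.12
Maximum: Diana (178.46)

ANSWER: Diana


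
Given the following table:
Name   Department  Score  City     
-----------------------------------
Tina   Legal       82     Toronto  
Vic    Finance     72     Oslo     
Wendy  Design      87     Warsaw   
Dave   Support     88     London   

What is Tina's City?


Row 1: Tina
City = Toronto

ANSWER: Toronto


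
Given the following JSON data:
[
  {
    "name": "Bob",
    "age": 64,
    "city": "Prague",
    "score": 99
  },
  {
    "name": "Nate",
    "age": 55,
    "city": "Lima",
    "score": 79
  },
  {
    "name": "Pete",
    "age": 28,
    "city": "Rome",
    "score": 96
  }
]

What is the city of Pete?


Looking up record where name = Pete
Record index: 2
Field 'city' = Rome

ANSWER: Rome


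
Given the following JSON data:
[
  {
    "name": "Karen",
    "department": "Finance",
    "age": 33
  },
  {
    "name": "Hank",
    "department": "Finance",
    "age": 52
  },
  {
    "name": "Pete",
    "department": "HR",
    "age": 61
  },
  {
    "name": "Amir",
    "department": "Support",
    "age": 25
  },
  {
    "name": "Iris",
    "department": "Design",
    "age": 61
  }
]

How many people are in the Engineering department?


Scanning records for department = Engineering
  No matches found
Count: 0

ANSWER: 0


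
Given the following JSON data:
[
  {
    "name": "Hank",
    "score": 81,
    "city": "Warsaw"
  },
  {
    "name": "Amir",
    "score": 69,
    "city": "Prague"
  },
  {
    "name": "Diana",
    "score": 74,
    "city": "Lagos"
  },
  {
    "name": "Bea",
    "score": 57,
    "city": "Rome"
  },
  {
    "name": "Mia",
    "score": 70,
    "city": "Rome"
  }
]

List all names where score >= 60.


Filtering records where score >= 60:
  Hank (score=81) -> YES
  Amir (score=69) -> YES
  Diana (score=74) -> YES
  Bea (score=57) -> no
  Mia (score=70) -> YES


ANSWER: Hank, Amir, Diana, Mia


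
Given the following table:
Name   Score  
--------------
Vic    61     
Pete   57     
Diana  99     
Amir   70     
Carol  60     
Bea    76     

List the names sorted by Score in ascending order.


Sorting by Score (ascending):
  Pete: 57
  Carol: 60
  Vic: 61
  Amir: 70
  Bea: 76
  Diana: 99


ANSWER: Pete, Carol, Vic, Amir, Bea, Diana


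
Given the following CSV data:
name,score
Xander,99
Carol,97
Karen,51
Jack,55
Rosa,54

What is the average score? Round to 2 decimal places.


Scores: 99, 97, 51, 55, 54
Sum = 356
Count = 5
Average = 356 / 5 = 71.20

ANSWER: 71.20


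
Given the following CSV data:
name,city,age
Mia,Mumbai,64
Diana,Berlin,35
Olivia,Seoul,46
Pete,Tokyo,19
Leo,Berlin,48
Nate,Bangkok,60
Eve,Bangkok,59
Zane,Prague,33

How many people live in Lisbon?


Scanning city column for 'Lisbon':
Total matches: 0

ANSWER: 0


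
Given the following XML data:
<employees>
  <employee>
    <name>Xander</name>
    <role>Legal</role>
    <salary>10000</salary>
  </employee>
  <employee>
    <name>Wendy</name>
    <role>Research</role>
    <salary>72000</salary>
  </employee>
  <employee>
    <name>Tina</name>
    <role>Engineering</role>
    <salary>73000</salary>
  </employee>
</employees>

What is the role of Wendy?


Searching for <employee> with <name>Wendy</name>
Found at position 2
<role>Research</role>

ANSWER: Research


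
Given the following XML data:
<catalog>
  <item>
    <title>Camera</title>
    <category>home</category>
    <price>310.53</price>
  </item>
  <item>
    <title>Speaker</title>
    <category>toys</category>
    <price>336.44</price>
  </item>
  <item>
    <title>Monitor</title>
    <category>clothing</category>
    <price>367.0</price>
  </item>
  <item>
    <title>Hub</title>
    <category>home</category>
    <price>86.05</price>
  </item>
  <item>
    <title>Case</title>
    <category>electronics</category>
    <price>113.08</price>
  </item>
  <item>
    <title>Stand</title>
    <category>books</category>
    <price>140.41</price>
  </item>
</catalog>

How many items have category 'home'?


Scanning <item> elements for <category>home</category>:
  Item 1: Camera -> MATCH
  Item 4: Hub -> MATCH
Count: 2

ANSWER: 2


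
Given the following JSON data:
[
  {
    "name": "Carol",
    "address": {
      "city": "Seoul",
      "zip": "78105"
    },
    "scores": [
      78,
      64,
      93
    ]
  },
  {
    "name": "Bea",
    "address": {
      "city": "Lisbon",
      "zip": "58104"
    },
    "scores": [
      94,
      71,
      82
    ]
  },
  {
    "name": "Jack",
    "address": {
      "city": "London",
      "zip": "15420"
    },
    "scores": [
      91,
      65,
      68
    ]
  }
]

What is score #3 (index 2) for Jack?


Path: records[2].scores[2]
Value: 68

ANSWER: 68


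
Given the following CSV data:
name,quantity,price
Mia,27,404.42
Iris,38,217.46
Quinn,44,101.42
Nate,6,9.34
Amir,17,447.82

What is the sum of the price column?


Values in 'price' column:
  Row 1: 404.42
  Row 2: 217.46
  Row 3: 101.42
  Row 4: 9.34
  Row 5: 447.82
Sum = 404.42 + 217.46 + 101.42 + 9.34 + 447.82 = 1180.46

ANSWER: 1180.46


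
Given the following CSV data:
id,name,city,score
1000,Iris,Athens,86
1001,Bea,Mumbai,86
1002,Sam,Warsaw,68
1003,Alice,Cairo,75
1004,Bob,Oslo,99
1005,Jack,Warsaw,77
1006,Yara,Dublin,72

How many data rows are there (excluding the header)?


Counting rows (excluding header):
Header: id,name,city,score
Data rows: 7

ANSWER: 7


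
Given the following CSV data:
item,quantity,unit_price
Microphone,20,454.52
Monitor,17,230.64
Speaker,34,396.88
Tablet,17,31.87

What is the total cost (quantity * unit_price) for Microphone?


Row: Microphone
quantity = 20
unit_price = 454.52
total = 20 * 454.52 = 9090.4

ANSWER: 9090.4


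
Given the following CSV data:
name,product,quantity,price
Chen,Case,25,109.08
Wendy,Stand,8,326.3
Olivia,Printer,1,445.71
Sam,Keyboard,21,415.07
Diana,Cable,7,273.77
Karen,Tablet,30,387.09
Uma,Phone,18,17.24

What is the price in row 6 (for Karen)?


Row 6: Karen
Column 'price' = 387.09

ANSWER: 387.09


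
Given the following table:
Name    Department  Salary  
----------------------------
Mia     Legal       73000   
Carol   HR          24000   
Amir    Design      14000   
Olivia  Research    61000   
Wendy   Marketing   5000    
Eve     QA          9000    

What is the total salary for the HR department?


HR department members:
  Carol: 24000
Total = 24000 = 24000

ANSWER: 24000


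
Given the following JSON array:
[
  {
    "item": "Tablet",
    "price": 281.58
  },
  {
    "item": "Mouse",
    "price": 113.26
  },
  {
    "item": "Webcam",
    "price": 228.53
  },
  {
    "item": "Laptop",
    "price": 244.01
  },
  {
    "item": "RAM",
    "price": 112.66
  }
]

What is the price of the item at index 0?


Array index 0 -> Tablet
price = 281.58

ANSWER: 281.58


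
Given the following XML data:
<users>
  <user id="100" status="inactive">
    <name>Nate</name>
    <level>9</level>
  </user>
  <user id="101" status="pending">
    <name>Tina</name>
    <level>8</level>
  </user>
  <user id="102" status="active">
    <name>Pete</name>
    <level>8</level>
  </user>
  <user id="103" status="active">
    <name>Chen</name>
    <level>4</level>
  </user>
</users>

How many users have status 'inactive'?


Counting users with status='inactive':
  Nate (id=100) -> MATCH
Count: 1

ANSWER: 1


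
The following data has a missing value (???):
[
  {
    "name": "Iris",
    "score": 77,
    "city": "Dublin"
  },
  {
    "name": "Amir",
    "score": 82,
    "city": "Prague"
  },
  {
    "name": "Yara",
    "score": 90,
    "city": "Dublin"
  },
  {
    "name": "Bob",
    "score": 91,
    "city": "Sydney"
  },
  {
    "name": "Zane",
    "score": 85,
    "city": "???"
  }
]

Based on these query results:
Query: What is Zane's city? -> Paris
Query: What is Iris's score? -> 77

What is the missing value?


The missing value is Zane's city
From query: Zane's city = Paris

ANSWER: Paris


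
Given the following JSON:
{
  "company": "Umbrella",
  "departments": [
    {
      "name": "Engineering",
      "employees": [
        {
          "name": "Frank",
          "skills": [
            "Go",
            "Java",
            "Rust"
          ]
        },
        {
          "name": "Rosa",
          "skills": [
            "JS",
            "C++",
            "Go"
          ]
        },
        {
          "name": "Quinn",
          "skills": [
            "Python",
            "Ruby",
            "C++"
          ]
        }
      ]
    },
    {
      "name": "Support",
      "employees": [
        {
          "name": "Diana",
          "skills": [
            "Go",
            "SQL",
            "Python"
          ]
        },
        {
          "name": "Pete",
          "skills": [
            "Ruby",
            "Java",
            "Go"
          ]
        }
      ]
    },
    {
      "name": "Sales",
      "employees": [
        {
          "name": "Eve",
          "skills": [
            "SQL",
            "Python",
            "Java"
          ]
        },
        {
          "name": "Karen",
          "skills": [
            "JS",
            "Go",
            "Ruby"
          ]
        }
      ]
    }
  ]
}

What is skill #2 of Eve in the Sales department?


Path: departments[2].employees[0].skills[1]
Value: Python

ANSWER: Python


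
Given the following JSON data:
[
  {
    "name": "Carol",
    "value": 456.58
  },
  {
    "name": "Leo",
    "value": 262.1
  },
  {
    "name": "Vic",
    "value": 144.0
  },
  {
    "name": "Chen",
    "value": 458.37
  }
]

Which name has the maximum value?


Comparing values:
  Carol: 456.58
  Leo: 262.1
  Vic: 144.0
  Chen: 458.37
Maximum: Chen (458.37)

ANSWER: Chen


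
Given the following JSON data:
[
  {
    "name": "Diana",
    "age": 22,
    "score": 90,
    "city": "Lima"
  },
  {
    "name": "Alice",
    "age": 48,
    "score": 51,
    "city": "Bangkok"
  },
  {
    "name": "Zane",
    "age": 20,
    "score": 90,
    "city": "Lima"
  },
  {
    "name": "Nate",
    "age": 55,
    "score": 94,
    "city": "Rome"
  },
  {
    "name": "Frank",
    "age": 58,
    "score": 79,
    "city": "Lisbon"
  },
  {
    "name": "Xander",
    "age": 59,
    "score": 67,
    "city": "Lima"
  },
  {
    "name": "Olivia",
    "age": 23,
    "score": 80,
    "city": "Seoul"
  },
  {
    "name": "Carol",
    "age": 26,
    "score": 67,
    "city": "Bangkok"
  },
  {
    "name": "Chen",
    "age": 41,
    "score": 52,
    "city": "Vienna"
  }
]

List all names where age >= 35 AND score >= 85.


Checking both conditions:
  Diana (age=22, score=90) -> no
  Alice (age=48, score=51) -> no
  Zane (age=20, score=90) -> no
  Nate (age=55, score=94) -> YES
  Frank (age=58, score=79) -> no
  Xander (age=59, score=67) -> no
  Olivia (age=23, score=80) -> no
  Carol (age=26, score=67) -> no
  Chen (age=41, score=52) -> no


ANSWER: Nate


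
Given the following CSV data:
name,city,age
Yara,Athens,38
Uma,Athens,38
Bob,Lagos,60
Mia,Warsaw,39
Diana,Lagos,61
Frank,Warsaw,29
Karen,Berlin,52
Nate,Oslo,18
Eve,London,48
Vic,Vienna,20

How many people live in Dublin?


Scanning city column for 'Dublin':
Total matches: 0

ANSWER: 0


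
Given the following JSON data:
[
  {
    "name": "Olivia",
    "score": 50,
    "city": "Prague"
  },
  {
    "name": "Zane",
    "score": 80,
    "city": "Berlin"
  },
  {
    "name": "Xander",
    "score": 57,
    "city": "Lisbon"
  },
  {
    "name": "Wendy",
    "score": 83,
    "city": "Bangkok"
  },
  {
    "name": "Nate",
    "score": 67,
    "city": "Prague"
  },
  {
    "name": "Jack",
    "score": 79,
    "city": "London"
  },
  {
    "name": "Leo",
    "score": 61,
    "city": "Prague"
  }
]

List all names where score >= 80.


Filtering records where score >= 80:
  Olivia (score=50) -> no
  Zane (score=80) -> YES
  Xander (score=57) -> no
  Wendy (score=83) -> YES
  Nate (score=67) -> no
  Jack (score=79) -> no
  Leo (score=61) -> no


ANSWER: Zane, Wendy


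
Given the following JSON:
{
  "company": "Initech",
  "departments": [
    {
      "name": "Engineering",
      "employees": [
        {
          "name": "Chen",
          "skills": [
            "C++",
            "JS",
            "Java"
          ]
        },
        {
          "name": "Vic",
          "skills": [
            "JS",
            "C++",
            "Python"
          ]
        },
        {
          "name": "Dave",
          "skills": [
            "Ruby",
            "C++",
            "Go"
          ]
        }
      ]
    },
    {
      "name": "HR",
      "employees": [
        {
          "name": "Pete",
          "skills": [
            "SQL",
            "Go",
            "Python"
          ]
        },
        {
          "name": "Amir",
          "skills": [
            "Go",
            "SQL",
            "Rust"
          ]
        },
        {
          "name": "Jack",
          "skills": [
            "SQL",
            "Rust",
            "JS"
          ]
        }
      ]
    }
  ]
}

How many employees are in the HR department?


Path: departments[1].employees
Count: 3

ANSWER: 3


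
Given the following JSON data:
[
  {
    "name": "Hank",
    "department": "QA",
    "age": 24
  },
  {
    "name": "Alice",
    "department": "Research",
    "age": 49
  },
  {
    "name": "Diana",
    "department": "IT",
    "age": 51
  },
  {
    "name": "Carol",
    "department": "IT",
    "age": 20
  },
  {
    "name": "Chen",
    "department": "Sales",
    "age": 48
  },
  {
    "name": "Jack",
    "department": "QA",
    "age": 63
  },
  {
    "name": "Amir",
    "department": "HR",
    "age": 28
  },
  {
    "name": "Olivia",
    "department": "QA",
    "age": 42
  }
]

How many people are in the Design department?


Scanning records for department = Design
  No matches found
Count: 0

ANSWER: 0


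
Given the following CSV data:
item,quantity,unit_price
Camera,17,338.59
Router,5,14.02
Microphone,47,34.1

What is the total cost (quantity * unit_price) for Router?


Row: Router
quantity = 5
unit_price = 14.02
total = 5 * 14.02 = 70.1

ANSWER: 70.1


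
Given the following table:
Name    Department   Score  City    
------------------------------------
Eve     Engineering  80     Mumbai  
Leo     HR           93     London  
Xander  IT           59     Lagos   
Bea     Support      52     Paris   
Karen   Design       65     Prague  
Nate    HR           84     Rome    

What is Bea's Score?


Row 4: Bea
Score = 52

ANSWER: 52


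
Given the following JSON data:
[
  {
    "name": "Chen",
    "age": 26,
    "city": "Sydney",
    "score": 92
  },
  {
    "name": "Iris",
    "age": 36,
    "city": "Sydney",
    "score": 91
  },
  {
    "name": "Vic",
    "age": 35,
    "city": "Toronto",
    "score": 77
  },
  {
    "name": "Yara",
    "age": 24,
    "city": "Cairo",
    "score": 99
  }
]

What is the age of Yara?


Looking up record where name = Yara
Record index: 3
Field 'age' = 24

ANSWER: 24


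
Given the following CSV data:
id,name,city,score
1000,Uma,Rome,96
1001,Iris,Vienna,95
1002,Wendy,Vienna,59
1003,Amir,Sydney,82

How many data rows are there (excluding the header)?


Counting rows (excluding header):
Header: id,name,city,score
Data rows: 4

ANSWER: 4


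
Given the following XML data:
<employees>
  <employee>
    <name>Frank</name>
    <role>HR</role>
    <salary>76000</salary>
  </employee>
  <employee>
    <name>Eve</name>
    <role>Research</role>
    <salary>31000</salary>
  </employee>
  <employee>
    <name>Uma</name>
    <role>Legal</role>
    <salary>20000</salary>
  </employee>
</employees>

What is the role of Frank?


Searching for <employee> with <name>Frank</name>
Found at position 1
<role>HR</role>

ANSWER: HR


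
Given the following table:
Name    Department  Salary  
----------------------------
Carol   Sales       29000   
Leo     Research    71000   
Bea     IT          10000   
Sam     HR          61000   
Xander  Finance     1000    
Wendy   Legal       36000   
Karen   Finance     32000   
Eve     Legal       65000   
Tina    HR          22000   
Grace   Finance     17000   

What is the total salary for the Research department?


Research department members:
  Leo: 71000
Total = 71000 = 71000

ANSWER: 71000


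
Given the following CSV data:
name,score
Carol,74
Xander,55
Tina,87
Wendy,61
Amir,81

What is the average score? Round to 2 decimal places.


Scores: 74, 55, 87, 61, 81
Sum = 358
Count = 5
Average = 358 / 5 = 71.60

ANSWER: 71.60


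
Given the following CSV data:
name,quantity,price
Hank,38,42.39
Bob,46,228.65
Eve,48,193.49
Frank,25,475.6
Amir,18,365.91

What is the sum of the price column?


Values in 'price' column:
  Row 1: 42.39
  Row 2: 228.65
  Row 3: 193.49
  Row 4: 475.6
  Row 5: 365.91
Sum = 42.39 + 228.65 + 193.49 + 475.6 + 365.91 = 1306.04

ANSWER: 1306.04


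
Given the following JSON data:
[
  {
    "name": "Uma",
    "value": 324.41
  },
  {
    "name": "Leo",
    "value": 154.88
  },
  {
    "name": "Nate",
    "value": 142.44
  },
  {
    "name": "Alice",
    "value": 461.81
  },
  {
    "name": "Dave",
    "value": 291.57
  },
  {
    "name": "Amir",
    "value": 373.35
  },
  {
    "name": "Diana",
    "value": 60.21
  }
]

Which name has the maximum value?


Comparing values:
  Uma: 324.41
  Leo: 154.88
  Nate: 142.44
  Alice: 461.81
  Dave: 291.57
  Amir: 373.35
  Diana: 60.21
Maximum: Alice (461.81)

ANSWER: Alice


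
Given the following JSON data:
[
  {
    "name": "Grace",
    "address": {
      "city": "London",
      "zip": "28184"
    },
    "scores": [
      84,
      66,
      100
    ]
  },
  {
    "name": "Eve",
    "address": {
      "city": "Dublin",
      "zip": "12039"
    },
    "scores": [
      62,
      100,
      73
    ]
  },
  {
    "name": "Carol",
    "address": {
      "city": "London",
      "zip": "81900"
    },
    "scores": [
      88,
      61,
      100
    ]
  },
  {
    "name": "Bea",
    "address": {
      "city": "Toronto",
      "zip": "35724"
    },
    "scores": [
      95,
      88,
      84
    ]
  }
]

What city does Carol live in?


Path: records[2].address.city
Value: London

ANSWER: London


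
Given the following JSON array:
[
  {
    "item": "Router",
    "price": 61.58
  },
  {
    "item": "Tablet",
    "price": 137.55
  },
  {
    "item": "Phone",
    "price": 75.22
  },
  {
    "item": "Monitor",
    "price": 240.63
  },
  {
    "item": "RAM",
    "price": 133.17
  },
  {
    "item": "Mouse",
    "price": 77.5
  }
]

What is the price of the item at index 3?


Array index 3 -> Monitor
price = 240.63

ANSWER: 240.63


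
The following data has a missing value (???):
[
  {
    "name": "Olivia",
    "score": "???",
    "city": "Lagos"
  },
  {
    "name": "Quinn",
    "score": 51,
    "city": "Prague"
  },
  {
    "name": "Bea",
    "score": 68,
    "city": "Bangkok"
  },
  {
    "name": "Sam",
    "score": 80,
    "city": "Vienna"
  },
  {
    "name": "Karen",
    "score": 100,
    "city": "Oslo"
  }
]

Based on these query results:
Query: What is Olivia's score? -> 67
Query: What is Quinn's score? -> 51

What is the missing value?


The missing value is Olivia's score
From query: Olivia's score = 67

ANSWER: 67


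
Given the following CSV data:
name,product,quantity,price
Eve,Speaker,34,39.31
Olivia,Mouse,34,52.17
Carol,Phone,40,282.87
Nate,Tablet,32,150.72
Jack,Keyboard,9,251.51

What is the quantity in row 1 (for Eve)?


Row 1: Eve
Column 'quantity' = 34

ANSWER: 34


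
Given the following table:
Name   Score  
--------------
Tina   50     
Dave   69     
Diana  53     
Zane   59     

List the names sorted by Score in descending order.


Sorting by Score (descending):
  Dave: 69
  Zane: 59
  Diana: 53
  Tina: 50


ANSWER: Dave, Zane, Diana, Tina


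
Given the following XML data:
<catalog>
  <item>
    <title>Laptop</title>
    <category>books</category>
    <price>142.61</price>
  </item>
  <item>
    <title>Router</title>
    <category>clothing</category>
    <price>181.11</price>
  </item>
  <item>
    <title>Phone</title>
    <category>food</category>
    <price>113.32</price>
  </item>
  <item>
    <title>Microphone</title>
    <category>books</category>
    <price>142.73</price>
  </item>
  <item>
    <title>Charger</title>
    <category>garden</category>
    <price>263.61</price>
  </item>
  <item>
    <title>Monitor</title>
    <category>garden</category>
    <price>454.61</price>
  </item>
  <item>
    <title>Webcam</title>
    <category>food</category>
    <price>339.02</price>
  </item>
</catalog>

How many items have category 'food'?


Scanning <item> elements for <category>food</category>:
  Item 3: Phone -> MATCH
  Item 7: Webcam -> MATCH
Count: 2

ANSWER: 2


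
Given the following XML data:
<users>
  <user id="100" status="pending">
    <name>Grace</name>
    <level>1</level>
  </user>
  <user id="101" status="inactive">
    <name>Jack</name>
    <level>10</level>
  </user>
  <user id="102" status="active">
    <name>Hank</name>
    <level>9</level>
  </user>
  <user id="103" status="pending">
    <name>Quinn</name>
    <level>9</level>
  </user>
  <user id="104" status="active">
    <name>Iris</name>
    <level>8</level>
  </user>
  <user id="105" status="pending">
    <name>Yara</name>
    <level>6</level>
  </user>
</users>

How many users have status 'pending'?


Counting users with status='pending':
  Grace (id=100) -> MATCH
  Quinn (id=103) -> MATCH
  Yara (id=105) -> MATCH
Count: 3

ANSWER: 3


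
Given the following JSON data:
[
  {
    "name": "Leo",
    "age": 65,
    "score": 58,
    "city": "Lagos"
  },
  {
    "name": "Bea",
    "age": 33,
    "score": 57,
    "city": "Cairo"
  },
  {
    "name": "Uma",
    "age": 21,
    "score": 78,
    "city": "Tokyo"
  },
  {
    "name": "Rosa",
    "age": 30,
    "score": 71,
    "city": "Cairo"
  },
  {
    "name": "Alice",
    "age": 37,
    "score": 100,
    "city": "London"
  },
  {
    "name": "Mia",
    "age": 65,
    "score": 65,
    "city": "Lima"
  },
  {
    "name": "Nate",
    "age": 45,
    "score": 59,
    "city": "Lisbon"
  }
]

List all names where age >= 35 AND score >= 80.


Checking both conditions:
  Leo (age=65, score=58) -> no
  Bea (age=33, score=57) -> no
  Uma (age=21, score=78) -> no
  Rosa (age=30, score=71) -> no
  Alice (age=37, score=100) -> YES
  Mia (age=65, score=65) -> no
  Nate (age=45, score=59) -> no


ANSWER: Alice


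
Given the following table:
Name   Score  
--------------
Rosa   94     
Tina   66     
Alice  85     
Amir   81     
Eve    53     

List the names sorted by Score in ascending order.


Sorting by Score (ascending):
  Eve: 53
  Tina: 66
  Amir: 81
  Alice: 85
  Rosa: 94


ANSWER: Eve, Tina, Amir, Alice, Rosa


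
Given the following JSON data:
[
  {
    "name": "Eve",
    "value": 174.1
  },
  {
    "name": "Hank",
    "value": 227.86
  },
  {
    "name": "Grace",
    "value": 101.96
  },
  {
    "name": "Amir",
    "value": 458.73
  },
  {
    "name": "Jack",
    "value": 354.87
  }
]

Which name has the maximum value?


Comparing values:
  Eve: 174.1
  Hank: 227.86
  Grace: 101.96
  Amir: 458.73
  Jack: 354.87
Maximum: Amir (458.73)

ANSWER: Amir


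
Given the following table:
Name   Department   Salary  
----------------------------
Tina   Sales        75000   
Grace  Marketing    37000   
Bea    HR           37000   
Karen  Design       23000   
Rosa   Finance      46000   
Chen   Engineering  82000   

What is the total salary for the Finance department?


Finance department members:
  Rosa: 46000
Total = 46000 = 46000

ANSWER: 46000


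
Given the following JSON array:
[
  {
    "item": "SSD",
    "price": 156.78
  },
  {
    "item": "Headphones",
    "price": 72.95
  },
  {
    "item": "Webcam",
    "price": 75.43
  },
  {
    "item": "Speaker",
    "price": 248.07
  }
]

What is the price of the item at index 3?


Array index 3 -> Speaker
price = 248.07

ANSWER: 248.07


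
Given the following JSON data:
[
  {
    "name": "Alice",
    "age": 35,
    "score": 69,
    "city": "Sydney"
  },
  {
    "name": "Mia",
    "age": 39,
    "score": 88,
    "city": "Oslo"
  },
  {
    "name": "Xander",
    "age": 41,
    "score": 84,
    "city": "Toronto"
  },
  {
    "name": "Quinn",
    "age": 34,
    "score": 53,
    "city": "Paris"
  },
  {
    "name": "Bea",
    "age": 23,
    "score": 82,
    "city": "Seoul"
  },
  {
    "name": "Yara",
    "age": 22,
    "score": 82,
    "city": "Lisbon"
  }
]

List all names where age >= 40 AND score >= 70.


Checking both conditions:
  Alice (age=35, score=69) -> no
  Mia (age=39, score=88) -> no
  Xander (age=41, score=84) -> YES
  Quinn (age=34, score=53) -> no
  Bea (age=23, score=82) -> no
  Yara (age=22, score=82) -> no


ANSWER: Xander


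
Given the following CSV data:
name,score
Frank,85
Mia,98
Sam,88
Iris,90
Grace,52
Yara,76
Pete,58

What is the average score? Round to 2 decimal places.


Scores: 85, 98, 88, 90, 52, 76, 58
Sum = 547
Count = 7
Average = 547 / 7 = 78.14

ANSWER: 78.14


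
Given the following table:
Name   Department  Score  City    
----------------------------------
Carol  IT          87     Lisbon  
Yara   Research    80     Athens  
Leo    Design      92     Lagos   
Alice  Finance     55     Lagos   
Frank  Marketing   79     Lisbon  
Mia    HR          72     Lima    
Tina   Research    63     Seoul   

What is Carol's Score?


Row 1: Carol
Score = 87

ANSWER: 87


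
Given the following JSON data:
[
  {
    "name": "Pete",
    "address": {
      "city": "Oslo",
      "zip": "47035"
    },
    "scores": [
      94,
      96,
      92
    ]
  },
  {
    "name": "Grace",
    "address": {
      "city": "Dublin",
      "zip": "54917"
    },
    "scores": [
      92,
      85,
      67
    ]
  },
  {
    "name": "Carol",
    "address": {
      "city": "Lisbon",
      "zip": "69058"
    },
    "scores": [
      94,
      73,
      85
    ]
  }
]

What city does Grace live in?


Path: records[1].address.city
Value: Dublin

ANSWER: Dublin


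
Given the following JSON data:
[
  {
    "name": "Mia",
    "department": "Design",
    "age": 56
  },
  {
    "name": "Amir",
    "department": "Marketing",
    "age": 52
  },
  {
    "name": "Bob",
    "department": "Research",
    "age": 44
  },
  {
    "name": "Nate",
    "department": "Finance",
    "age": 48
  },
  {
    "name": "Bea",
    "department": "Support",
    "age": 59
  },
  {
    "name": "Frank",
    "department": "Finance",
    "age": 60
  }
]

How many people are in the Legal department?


Scanning records for department = Legal
  No matches found
Count: 0

ANSWER: 0


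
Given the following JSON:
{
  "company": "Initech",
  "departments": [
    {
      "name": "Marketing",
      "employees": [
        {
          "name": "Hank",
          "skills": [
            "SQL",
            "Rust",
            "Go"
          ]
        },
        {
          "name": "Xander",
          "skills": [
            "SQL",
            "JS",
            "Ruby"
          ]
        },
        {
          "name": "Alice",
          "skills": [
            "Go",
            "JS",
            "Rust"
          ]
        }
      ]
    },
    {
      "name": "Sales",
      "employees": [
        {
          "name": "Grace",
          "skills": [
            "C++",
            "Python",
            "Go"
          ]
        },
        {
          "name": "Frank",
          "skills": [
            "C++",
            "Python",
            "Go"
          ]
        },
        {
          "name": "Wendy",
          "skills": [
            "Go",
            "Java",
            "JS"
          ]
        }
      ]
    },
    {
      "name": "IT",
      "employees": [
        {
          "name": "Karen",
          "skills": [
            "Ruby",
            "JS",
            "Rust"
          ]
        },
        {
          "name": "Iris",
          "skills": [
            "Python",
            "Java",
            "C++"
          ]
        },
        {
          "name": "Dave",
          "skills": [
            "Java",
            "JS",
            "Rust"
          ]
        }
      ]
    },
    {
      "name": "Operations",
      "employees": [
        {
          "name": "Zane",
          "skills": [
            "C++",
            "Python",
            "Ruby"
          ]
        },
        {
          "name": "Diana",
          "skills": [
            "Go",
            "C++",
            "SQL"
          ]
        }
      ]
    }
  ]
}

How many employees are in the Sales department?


Path: departments[1].employees
Count: 3

ANSWER: 3
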